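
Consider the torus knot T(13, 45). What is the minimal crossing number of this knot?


For a torus knot T(p, q) with gcd(p,q)=1,
the crossing number is min(p*(q-1), q*(p-1)).
p*(q-1) = 13*44 = 572
q*(p-1) = 45*12 = 540
min(572, 540) = 540

540


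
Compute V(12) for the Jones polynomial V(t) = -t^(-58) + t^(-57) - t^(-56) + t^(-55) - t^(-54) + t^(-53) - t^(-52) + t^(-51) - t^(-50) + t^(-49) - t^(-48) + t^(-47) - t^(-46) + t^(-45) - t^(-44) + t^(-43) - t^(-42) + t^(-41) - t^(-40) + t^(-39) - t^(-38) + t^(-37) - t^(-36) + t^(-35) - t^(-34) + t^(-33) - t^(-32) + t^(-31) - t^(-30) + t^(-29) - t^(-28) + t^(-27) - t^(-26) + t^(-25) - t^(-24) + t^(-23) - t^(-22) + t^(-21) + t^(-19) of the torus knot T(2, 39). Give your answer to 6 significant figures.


Substituting t = 12 into V(t) = -t^(-58) + t^(-57) - t^(-56) + t^(-55) - t^(-54) + t^(-53) - t^(-52) + t^(-51) - t^(-50) + t^(-49) - t^(-48) + t^(-47) - t^(-46) + t^(-45) - t^(-44) + t^(-43) - t^(-42) + t^(-41) - t^(-40) + t^(-39) - t^(-38) + t^(-37) - t^(-36) + t^(-35) - t^(-34) + t^(-33) - t^(-32) + t^(-31) - t^(-30) + t^(-29) - t^(-28) + t^(-27) - t^(-26) + t^(-25) - t^(-24) + t^(-23) - t^(-22) + t^(-21) + t^(-19):
  (-)t^(-58) = -2.55557e-63
  (+)t^(-57) = 3.06668e-62
  (-)t^(-56) = -3.68002e-61
  (+)t^(-55) = 4.41602e-60
  (-)t^(-54) = -5.29923e-59
  (+)t^(-53) = 6.35908e-58
  (-)t^(-52) = -7.63089e-57
  (+)t^(-51) = 9.15707e-56
  (-)t^(-50) = -1.09885e-54
  (+)t^(-49) = 1.31862e-53
  (-)t^(-48) = -1.58234e-52
  (+)t^(-47) = 1.89881e-51
  (-)t^(-46) = -2.27857e-50
  (+)t^(-45) = 2.73429e-49
  (-)t^(-44) = -3.28114e-48
  (+)t^(-43) = 3.93737e-47
  (-)t^(-42) = -4.72485e-46
  (+)t^(-41) = 5.66982e-45
  (-)t^(-40) = -6.80378e-44
  (+)t^(-39) = 8.16453e-43
  (-)t^(-38) = -9.79744e-42
  (+)t^(-37) = 1.17569e-40
  (-)t^(-36) = -1.41083e-39
  (+)t^(-35) = 1.693e-38
  (-)t^(-34) = -2.0316e-37
  (+)t^(-33) = 2.43792e-36
  (-)t^(-32) = -2.9255e-35
  (+)t^(-31) = 3.5106e-34
  (-)t^(-30) = -4.21272e-33
  (+)t^(-29) = 5.05526e-32
  (-)t^(-28) = -6.06632e-31
  (+)t^(-27) = 7.27958e-30
  (-)t^(-26) = -8.7355e-29
  (+)t^(-25) = 1.04826e-27
  (-)t^(-24) = -1.25791e-26
  (+)t^(-23) = 1.50949e-25
  (-)t^(-22) = -1.81139e-24
  (+)t^(-21) = 2.17367e-23
  (+)t^(-19) = 3.13009e-21
Sum = (-2.55557e-63) + (3.06668e-62) + (-3.68002e-61) + (4.41602e-60) + (-5.29923e-59) + (6.35908e-58) + (-7.63089e-57) + (9.15707e-56) + (-1.09885e-54) + (1.31862e-53) + (-1.58234e-52) + (1.89881e-51) + (-2.27857e-50) + (2.73429e-49) + (-3.28114e-48) + (3.93737e-47) + (-4.72485e-46) + (5.66982e-45) + (-6.80378e-44) + (8.16453e-43) + (-9.79744e-42) + (1.17569e-40) + (-1.41083e-39) + (1.693e-38) + (-2.0316e-37) + (2.43792e-36) + (-2.9255e-35) + (3.5106e-34) + (-4.21272e-33) + (5.05526e-32) + (-6.06632e-31) + (7.27958e-30) + (-8.7355e-29) + (1.04826e-27) + (-1.25791e-26) + (1.50949e-25) + (-1.81139e-24) + (2.17367e-23) + (3.13009e-21)
= 3.150151053e-21
Rounded to 6 significant figures: 3.15015e-21

3.15015e-21


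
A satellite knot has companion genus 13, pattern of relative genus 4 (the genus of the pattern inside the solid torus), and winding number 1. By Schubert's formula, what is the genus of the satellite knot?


Schubert: g(satellite) = g_rel(pattern) + |winding| * g(companion),
where g_rel(pattern) is the genus of the pattern relative to the solid torus.
= 4 + 1 * 13
= 4 + 13 = 17

17


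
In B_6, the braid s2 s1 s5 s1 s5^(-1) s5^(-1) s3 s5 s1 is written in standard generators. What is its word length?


The word length counts the number of generators (including inverses).
Listing each generator: s2, s1, s5, s1, s5^(-1), s5^(-1), s3, s5, s1
There are 9 generators in this braid word.

9


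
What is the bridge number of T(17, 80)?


The bridge number of T(p,q) is min(p,q).
min(17, 80) = 17

17


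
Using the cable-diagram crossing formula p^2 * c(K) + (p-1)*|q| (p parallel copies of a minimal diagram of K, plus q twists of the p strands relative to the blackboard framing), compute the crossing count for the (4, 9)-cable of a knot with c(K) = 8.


Step 1: Each of the c(K) crossings of the companion diagram becomes p*p = p^2 crossings among the p parallel strands, and each of the |q| twists s_1 s_2 ... s_(p-1) adds (p-1) crossings.
  Crossings = p^2 * c(K) + (p-1)*|q|
Step 2: = 4^2 * 8 + (4-1)*9
Step 3: = 16*8 + 3*9
Step 4: = 128 + 27 = 155

155


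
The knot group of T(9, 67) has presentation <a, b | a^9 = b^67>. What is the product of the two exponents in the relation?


The relation is a^9 = b^67.
Product of exponents = 9 * 67
= 603

603


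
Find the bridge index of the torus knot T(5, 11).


The bridge number of T(p,q) is min(p,q).
min(5, 11) = 5

5


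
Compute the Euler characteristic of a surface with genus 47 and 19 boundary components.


chi = 2 - 2g - b
= 2 - 2*47 - 19
= 2 - 94 - 19 = -111

-111


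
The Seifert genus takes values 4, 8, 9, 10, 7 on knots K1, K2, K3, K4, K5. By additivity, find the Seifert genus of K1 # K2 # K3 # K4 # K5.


The Seifert genus is additive under connected sum.
Seifert genus(K1 # K2 # K3 # K4 # K5) = (4) + (8) + (9) + (10) + (7)
= 38

38


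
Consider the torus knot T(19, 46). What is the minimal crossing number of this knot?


For a torus knot T(p, q) with gcd(p,q)=1,
the crossing number is min(p*(q-1), q*(p-1)).
p*(q-1) = 19*45 = 855
q*(p-1) = 46*18 = 828
min(855, 828) = 828

828


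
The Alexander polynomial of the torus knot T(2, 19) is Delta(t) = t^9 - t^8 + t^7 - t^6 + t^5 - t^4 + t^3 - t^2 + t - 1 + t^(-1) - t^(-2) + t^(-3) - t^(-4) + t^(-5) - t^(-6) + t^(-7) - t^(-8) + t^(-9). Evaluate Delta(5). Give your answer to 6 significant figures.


Substituting t = 5 into Delta(t) = t^9 - t^8 + t^7 - t^6 + t^5 - t^4 + t^3 - t^2 + t - 1 + t^(-1) - t^(-2) + t^(-3) - t^(-4) + t^(-5) - t^(-6) + t^(-7) - t^(-8) + t^(-9):
Term values: (1953125) + (-390625) + (78125) + (-15625) + (3125) + (-625) + (125) + (-25) + (5) + (-1) + (0.2) + (-0.04) + (0.008) + (-0.0016) + (0.00032) + (-6.4e-05) + (1.28e-05) + (-2.56e-06) + (5.12e-07)
Sum = 1627604.167
Rounded to 6 significant figures: 1.6276e+06

1.6276e+06


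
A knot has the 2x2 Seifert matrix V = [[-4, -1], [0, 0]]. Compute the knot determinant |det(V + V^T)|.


Step 1: Form V + V^T where V = [[-4, -1], [0, 0]]
  V^T = [[-4, 0], [-1, 0]]
  V + V^T = [[-8, -1], [-1, 0]]
Step 2: det(V + V^T) = (-8)*0 - (-1)*(-1)
  = 0 - 1 = -1
Step 3: Knot determinant = |det(V + V^T)| = |-1| = 1

1


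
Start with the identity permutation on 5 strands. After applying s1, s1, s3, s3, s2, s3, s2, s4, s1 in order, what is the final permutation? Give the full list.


Starting with identity [1, 2, 3, 4, 5].
Apply generators in sequence:
  After s1: [2, 1, 3, 4, 5]
  After s1: [1, 2, 3, 4, 5]
  After s3: [1, 2, 4, 3, 5]
  After s3: [1, 2, 3, 4, 5]
  After s2: [1, 3, 2, 4, 5]
  After s3: [1, 3, 4, 2, 5]
  After s2: [1, 4, 3, 2, 5]
  After s4: [1, 4, 3, 5, 2]
  After s1: [4, 1, 3, 5, 2]
Final permutation: [4, 1, 3, 5, 2]

[4, 1, 3, 5, 2]


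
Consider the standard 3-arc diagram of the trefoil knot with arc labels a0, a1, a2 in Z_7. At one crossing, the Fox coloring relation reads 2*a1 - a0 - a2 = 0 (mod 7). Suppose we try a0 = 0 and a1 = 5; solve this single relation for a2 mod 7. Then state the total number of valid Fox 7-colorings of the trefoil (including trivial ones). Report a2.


Step 1: Apply the given crossing relation 2*a1 - a0 - a2 = 0 (mod 7).
  a2 = 2*a1 - a0 mod 7
  a2 = 2*5 - 0 mod 7
  a2 = 10 - 0 mod 7
  a2 = 10 mod 7 = 3
Step 2: The trefoil has determinant 3.
  Number of Fox p-colorings (p prime) is p^2 if p = 3, else p.
  Since 7 does not divide 3, only trivial (constant) colorings exist.
  (So the trial a0 = 0, a1 = 5 with a0 != a1 does NOT extend to a valid coloring of the whole trefoil: the other two crossing relations require 3*(a1 - a0) = 0 (mod 7), which fails.)
  Total colorings = 7
Step 3: a2 = 3, total Fox 7-colorings = 7

3


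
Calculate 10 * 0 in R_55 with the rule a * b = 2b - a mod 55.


10 * 0 = 2*0 - 10 mod 55
= 0 - 10 mod 55
= -10 mod 55 = 45

45


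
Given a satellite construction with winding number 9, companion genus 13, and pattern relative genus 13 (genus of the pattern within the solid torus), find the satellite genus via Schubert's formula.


Schubert: g(satellite) = g_rel(pattern) + |winding| * g(companion),
where g_rel(pattern) is the genus of the pattern relative to the solid torus.
= 13 + 9 * 13
= 13 + 117 = 130

130


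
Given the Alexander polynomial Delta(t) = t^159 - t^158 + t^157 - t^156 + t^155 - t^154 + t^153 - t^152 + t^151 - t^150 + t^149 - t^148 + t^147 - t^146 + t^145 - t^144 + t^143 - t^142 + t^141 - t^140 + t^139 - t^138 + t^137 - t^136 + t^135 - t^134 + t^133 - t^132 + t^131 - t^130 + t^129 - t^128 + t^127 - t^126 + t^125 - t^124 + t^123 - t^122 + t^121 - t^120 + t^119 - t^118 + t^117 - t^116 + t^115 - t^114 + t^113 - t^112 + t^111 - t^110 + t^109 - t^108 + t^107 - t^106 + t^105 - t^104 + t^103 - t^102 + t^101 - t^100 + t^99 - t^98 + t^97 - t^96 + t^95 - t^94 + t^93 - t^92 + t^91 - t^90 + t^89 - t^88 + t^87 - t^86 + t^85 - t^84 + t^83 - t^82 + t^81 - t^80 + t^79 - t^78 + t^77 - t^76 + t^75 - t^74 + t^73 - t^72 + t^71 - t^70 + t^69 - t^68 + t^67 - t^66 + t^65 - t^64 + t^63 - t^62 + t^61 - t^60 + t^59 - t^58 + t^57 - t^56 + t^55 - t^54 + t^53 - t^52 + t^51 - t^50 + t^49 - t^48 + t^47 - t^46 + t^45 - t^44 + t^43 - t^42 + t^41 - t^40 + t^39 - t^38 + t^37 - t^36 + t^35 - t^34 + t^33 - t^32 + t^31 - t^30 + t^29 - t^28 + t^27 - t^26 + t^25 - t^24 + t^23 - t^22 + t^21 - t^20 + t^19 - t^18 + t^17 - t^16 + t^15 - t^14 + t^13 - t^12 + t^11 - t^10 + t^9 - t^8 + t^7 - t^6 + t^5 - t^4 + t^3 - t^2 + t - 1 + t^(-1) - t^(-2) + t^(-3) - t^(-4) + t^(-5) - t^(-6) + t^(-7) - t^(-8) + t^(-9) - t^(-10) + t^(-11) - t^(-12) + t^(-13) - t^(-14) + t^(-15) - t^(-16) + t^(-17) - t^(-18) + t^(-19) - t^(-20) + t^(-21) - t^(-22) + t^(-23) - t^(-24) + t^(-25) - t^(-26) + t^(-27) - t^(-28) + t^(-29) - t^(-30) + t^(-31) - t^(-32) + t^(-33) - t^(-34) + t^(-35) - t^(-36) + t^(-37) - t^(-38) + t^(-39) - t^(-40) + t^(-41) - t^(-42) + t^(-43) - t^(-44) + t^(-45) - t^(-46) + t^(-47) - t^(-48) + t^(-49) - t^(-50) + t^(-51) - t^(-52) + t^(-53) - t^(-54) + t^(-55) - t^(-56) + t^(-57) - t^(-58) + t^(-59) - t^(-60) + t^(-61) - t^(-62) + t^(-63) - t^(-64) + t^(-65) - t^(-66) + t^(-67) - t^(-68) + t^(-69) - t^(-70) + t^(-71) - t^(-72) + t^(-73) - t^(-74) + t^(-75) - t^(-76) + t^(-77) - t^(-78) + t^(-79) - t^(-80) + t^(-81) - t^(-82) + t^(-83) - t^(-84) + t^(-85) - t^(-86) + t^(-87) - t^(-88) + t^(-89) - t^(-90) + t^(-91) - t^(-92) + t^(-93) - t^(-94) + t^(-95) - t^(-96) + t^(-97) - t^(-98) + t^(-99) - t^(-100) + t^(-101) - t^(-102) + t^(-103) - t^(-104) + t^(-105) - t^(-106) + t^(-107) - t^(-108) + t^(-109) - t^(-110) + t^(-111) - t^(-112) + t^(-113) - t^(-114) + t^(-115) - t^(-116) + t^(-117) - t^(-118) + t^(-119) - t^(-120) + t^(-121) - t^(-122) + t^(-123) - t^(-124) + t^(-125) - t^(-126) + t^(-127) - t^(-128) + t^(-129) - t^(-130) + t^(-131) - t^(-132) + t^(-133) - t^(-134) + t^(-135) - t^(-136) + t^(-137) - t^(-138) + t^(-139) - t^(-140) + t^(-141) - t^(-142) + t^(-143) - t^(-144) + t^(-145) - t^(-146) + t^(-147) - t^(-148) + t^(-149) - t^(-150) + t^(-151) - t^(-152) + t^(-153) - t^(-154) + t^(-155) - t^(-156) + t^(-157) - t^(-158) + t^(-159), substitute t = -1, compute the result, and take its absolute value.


Step 1: The polynomial has 319 terms with alternating signs, exponents from 159 down to -159.
Step 2: Substitute t = -1. The i-th term has coefficient (-1)^i and exponent (m-i),
  so its value is (-1)^i * (-1)^(m-i) = (-1)^m = -1 for every i.
Step 3: All 319 terms equal -1, so Delta(-1) = 319 * (-1) = -319
Step 4: |Delta(-1)| = 319

319


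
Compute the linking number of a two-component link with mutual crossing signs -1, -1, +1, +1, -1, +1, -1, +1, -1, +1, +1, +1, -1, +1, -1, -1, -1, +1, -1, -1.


Step 1: Count positive crossings: 9
Step 2: Count negative crossings: 11
Step 3: Sum of signs = 9 - 11 = -2
Step 4: Linking number = sum/2 = -2/2 = -1

-1


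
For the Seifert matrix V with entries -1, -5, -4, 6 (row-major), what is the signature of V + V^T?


Step 1: V + V^T = [[-2, -9], [-9, 12]]
Step 2: trace = 10, det = -105
Step 3: Discriminant = 10^2 - 4*(-105) = 520
Step 4: Eigenvalues: 16.4018, -6.40175
Step 5: Signature = (# positive eigenvalues) - (# negative eigenvalues) = 0

0


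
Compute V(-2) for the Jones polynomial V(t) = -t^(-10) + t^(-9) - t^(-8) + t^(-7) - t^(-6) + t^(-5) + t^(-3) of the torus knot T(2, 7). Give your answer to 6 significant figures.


Substituting t = -2 into V(t) = -t^(-10) + t^(-9) - t^(-8) + t^(-7) - t^(-6) + t^(-5) + t^(-3):
  (-)t^(-10) = -0.000976562
  (+)t^(-9) = -0.00195312
  (-)t^(-8) = -0.00390625
  (+)t^(-7) = -0.0078125
  (-)t^(-6) = -0.015625
  (+)t^(-5) = -0.03125
  (+)t^(-3) = -0.125
Sum = (-0.000976562) + (-0.00195312) + (-0.00390625) + (-0.0078125) + (-0.015625) + (-0.03125) + (-0.125)
= -0.1865234375
Rounded to 6 significant figures: -0.186523

-0.186523


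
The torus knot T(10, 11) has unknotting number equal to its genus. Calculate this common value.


For a torus knot T(p,q), both the unknotting number and genus equal (p-1)(q-1)/2.
= (10-1)(11-1)/2
= 9*10/2
= 90/2 = 45

45


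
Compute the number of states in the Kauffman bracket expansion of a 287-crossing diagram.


Each crossing contributes 2 choices (A-smoothing or B-smoothing).
Total states = 2^287 = 248661618204893321077691124073410420050228075398673858720231988446579748506266687766528

248661618204893321077691124073410420050228075398673858720231988446579748506266687766528


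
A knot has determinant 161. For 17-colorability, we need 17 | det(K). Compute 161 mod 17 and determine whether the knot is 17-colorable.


Step 1: A knot is p-colorable if and only if p divides its determinant.
Step 2: Compute 161 mod 17.
161 = 9 * 17 + 8
Step 3: 161 mod 17 = 8
Step 4: The knot is 17-colorable: no

8


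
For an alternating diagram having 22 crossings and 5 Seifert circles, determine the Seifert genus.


For alternating knots, g = (c - s + 1)/2.
= (22 - 5 + 1)/2
= 18/2 = 9

9


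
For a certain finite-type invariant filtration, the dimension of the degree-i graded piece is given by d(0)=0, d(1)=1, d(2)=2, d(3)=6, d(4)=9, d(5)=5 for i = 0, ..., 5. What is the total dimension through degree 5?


Total dimension = d(0) + d(1) + ... + d(5)
= 0 + 1 + 2 + 6 + 9 + 5
= 23

23


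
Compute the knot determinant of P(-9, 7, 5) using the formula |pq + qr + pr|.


Step 1: Compute pq + qr + pr.
pq = (-9)*7 = -63
qr = 7*5 = 35
pr = (-9)*5 = -45
pq + qr + pr = -63 + 35 + (-45) = -73
Step 2: Take absolute value.
det(P(-9,7,5)) = |-73| = 73

73


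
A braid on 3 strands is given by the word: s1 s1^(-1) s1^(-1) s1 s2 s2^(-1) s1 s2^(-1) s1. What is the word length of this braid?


The word length counts the number of generators (including inverses).
Listing each generator: s1, s1^(-1), s1^(-1), s1, s2, s2^(-1), s1, s2^(-1), s1
There are 9 generators in this braid word.

9


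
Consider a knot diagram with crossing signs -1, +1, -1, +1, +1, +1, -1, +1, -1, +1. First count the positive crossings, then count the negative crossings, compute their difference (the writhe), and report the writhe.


Step 1: Count positive crossings (+1).
Positive crossings: 6
Step 2: Count negative crossings (-1).
Negative crossings: 4
Step 3: Writhe = (positive) - (negative)
w = 6 - 4 = 2
Step 4: |w| = 2, and w is positive

2


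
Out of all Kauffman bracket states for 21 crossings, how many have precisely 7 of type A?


We choose which 7 of 21 crossings get A-smoothings.
C(21, 7) = 21! / (7! * 14!)
= 116280

116280


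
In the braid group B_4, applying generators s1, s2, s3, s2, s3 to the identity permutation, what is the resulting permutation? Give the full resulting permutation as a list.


Starting with identity [1, 2, 3, 4].
Apply generators in sequence:
  After s1: [2, 1, 3, 4]
  After s2: [2, 3, 1, 4]
  After s3: [2, 3, 4, 1]
  After s2: [2, 4, 3, 1]
  After s3: [2, 4, 1, 3]
Final permutation: [2, 4, 1, 3]

[2, 4, 1, 3]


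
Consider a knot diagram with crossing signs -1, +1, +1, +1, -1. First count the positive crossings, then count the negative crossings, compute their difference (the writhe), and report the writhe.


Step 1: Count positive crossings (+1).
Positive crossings: 3
Step 2: Count negative crossings (-1).
Negative crossings: 2
Step 3: Writhe = (positive) - (negative)
w = 3 - 2 = 1
Step 4: |w| = 1, and w is positive

1


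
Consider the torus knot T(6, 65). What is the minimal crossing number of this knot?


For a torus knot T(p, q) with gcd(p,q)=1,
the crossing number is min(p*(q-1), q*(p-1)).
p*(q-1) = 6*64 = 384
q*(p-1) = 65*5 = 325
min(384, 325) = 325

325


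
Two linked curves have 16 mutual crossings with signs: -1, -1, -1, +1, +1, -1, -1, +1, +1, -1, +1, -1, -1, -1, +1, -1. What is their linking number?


Step 1: Count positive crossings: 6
Step 2: Count negative crossings: 10
Step 3: Sum of signs = 6 - 10 = -4
Step 4: Linking number = sum/2 = -4/2 = -2

-2


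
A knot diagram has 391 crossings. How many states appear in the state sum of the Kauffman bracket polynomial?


Each crossing contributes 2 choices (A-smoothing or B-smoothing).
Total states = 2^391 = 5043456793138493339171717132818382567050206626619577173497381555743452386751642958261026080625269202023248382759272448

5043456793138493339171717132818382567050206626619577173497381555743452386751642958261026080625269202023248382759272448


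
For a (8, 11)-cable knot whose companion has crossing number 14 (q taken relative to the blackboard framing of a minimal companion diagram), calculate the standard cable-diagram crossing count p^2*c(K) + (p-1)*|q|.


Step 1: Each of the c(K) crossings of the companion diagram becomes p*p = p^2 crossings among the p parallel strands, and each of the |q| twists s_1 s_2 ... s_(p-1) adds (p-1) crossings.
  Crossings = p^2 * c(K) + (p-1)*|q|
Step 2: = 8^2 * 14 + (8-1)*11
Step 3: = 64*14 + 7*11
Step 4: = 896 + 77 = 973

973


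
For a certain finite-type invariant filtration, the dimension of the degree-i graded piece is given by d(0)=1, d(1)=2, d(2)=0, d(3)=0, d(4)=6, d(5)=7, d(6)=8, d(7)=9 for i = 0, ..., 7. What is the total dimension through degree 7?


Total dimension = d(0) + d(1) + ... + d(7)
= 1 + 2 + 0 + 0 + 6 + 7 + 8 + 9
= 33

33


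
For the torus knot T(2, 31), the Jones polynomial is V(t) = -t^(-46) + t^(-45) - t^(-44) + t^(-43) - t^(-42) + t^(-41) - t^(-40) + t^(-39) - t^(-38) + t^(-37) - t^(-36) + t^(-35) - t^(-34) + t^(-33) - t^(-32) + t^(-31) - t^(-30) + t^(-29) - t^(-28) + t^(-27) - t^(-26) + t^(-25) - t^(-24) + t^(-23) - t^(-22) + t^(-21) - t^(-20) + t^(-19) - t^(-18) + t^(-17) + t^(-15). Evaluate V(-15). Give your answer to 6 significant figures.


Substituting t = -15 into V(t) = -t^(-46) + t^(-45) - t^(-44) + t^(-43) - t^(-42) + t^(-41) - t^(-40) + t^(-39) - t^(-38) + t^(-37) - t^(-36) + t^(-35) - t^(-34) + t^(-33) - t^(-32) + t^(-31) - t^(-30) + t^(-29) - t^(-28) + t^(-27) - t^(-26) + t^(-25) - t^(-24) + t^(-23) - t^(-22) + t^(-21) - t^(-20) + t^(-19) - t^(-18) + t^(-17) + t^(-15):
  (-)t^(-46) = -7.93966e-55
  (+)t^(-45) = -1.19095e-53
  (-)t^(-44) = -1.78642e-52
  (+)t^(-43) = -2.67964e-51
  (-)t^(-42) = -4.01945e-50
  (+)t^(-41) = -6.02918e-49
  (-)t^(-40) = -9.04377e-48
  (+)t^(-39) = -1.35657e-46
  (-)t^(-38) = -2.03485e-45
  (+)t^(-37) = -3.05227e-44
  (-)t^(-36) = -4.57841e-43
  (+)t^(-35) = -6.86761e-42
  (-)t^(-34) = -1.03014e-40
  (+)t^(-33) = -1.54521e-39
  (-)t^(-32) = -2.31782e-38
  (+)t^(-31) = -3.47673e-37
  (-)t^(-30) = -5.2151e-36
  (+)t^(-29) = -7.82264e-35
  (-)t^(-28) = -1.1734e-33
  (+)t^(-27) = -1.76009e-32
  (-)t^(-26) = -2.64014e-31
  (+)t^(-25) = -3.96021e-30
  (-)t^(-24) = -5.94032e-29
  (+)t^(-23) = -8.91048e-28
  (-)t^(-22) = -1.33657e-26
  (+)t^(-21) = -2.00486e-25
  (-)t^(-20) = -3.00729e-24
  (+)t^(-19) = -4.51093e-23
  (-)t^(-18) = -6.76639e-22
  (+)t^(-17) = -1.01496e-20
  (+)t^(-15) = -2.28366e-18
Sum = (-7.93966e-55) + (-1.19095e-53) + (-1.78642e-52) + (-2.67964e-51) + (-4.01945e-50) + (-6.02918e-49) + (-9.04377e-48) + (-1.35657e-46) + (-2.03485e-45) + (-3.05227e-44) + (-4.57841e-43) + (-6.86761e-42) + (-1.03014e-40) + (-1.54521e-39) + (-2.31782e-38) + (-3.47673e-37) + (-5.2151e-36) + (-7.82264e-35) + (-1.1734e-33) + (-1.76009e-32) + (-2.64014e-31) + (-3.96021e-30) + (-5.94032e-29) + (-8.91048e-28) + (-1.33657e-26) + (-2.00486e-25) + (-3.00729e-24) + (-4.51093e-23) + (-6.76639e-22) + (-1.01496e-20) + (-2.28366e-18)
= -2.294532824e-18
Rounded to 6 significant figures: -2.29453e-18

-2.29453e-18


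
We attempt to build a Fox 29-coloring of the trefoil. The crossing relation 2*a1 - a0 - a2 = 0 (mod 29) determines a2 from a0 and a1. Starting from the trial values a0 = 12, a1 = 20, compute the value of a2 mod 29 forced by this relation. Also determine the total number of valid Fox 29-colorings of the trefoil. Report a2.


Step 1: Apply the given crossing relation 2*a1 - a0 - a2 = 0 (mod 29).
  a2 = 2*a1 - a0 mod 29
  a2 = 2*20 - 12 mod 29
  a2 = 40 - 12 mod 29
  a2 = 28 mod 29 = 28
Step 2: The trefoil has determinant 3.
  Number of Fox p-colorings (p prime) is p^2 if p = 3, else p.
  Since 29 does not divide 3, only trivial (constant) colorings exist.
  (So the trial a0 = 12, a1 = 20 with a0 != a1 does NOT extend to a valid coloring of the whole trefoil: the other two crossing relations require 3*(a1 - a0) = 0 (mod 29), which fails.)
  Total colorings = 29
Step 3: a2 = 28, total Fox 29-colorings = 29

28


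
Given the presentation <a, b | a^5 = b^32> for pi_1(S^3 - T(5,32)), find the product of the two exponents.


The relation is a^5 = b^32.
Product of exponents = 5 * 32
= 160

160


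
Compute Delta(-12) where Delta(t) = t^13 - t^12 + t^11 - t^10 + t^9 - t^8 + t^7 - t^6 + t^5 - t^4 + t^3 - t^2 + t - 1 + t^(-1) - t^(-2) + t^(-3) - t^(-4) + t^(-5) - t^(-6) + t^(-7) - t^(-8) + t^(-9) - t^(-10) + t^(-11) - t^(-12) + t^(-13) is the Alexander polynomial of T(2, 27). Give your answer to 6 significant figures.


Substituting t = -12 into Delta(t) = t^13 - t^12 + t^11 - t^10 + t^9 - t^8 + t^7 - t^6 + t^5 - t^4 + t^3 - t^2 + t - 1 + t^(-1) - t^(-2) + t^(-3) - t^(-4) + t^(-5) - t^(-6) + t^(-7) - t^(-8) + t^(-9) - t^(-10) + t^(-11) - t^(-12) + t^(-13):
Term values: (-106993205379072) + (-8916100448256) + (-743008370688) + (-61917364224) + (-5159780352) + (-429981696) + (-35831808) + (-2985984) + (-248832) + (-20736) + (-1728) + (-144) + (-12) + (-1) + (-0.0833333) + (-0.00694444) + (-0.000578704) + (-4.82253e-05) + (-4.01878e-06) + (-3.34898e-07) + (-2.79082e-08) + (-2.32568e-09) + (-1.93807e-10) + (-1.61506e-11) + (-1.34588e-12) + (-1.12157e-13) + (-9.34639e-15)
Sum = -1.167198604e+14
Rounded to 6 significant figures: -1.1672e+14

-1.1672e+14


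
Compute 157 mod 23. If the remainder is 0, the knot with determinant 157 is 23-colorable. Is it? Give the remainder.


Step 1: A knot is p-colorable if and only if p divides its determinant.
Step 2: Compute 157 mod 23.
157 = 6 * 23 + 19
Step 3: 157 mod 23 = 19
Step 4: The knot is 23-colorable: no

19


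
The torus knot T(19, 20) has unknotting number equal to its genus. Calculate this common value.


For a torus knot T(p,q), both the unknotting number and genus equal (p-1)(q-1)/2.
= (19-1)(20-1)/2
= 18*19/2
= 342/2 = 171

171


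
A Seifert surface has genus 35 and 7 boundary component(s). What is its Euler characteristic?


chi = 2 - 2g - b
= 2 - 2*35 - 7
= 2 - 70 - 7 = -75

-75


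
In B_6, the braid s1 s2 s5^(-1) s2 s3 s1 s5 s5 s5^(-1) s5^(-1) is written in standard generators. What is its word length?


The word length counts the number of generators (including inverses).
Listing each generator: s1, s2, s5^(-1), s2, s3, s1, s5, s5, s5^(-1), s5^(-1)
There are 10 generators in this braid word.

10


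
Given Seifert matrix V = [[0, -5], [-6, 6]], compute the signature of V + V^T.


Step 1: V + V^T = [[0, -11], [-11, 12]]
Step 2: trace = 12, det = -121
Step 3: Discriminant = 12^2 - 4*(-121) = 628
Step 4: Eigenvalues: 18.53, -6.52996
Step 5: Signature = (# positive eigenvalues) - (# negative eigenvalues) = 0

0


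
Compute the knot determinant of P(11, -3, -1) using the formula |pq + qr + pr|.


Step 1: Compute pq + qr + pr.
pq = 11*(-3) = -33
qr = (-3)*(-1) = 3
pr = 11*(-1) = -11
pq + qr + pr = -33 + 3 + (-11) = -41
Step 2: Take absolute value.
det(P(11,-3,-1)) = |-41| = 41

41


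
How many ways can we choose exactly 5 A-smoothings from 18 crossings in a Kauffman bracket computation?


We choose which 5 of 18 crossings get A-smoothings.
C(18, 5) = 18! / (5! * 13!)
= 8568

8568


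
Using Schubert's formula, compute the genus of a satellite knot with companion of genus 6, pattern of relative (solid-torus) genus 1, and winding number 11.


Schubert: g(satellite) = g_rel(pattern) + |winding| * g(companion),
where g_rel(pattern) is the genus of the pattern relative to the solid torus.
= 1 + 11 * 6
= 1 + 66 = 67

67


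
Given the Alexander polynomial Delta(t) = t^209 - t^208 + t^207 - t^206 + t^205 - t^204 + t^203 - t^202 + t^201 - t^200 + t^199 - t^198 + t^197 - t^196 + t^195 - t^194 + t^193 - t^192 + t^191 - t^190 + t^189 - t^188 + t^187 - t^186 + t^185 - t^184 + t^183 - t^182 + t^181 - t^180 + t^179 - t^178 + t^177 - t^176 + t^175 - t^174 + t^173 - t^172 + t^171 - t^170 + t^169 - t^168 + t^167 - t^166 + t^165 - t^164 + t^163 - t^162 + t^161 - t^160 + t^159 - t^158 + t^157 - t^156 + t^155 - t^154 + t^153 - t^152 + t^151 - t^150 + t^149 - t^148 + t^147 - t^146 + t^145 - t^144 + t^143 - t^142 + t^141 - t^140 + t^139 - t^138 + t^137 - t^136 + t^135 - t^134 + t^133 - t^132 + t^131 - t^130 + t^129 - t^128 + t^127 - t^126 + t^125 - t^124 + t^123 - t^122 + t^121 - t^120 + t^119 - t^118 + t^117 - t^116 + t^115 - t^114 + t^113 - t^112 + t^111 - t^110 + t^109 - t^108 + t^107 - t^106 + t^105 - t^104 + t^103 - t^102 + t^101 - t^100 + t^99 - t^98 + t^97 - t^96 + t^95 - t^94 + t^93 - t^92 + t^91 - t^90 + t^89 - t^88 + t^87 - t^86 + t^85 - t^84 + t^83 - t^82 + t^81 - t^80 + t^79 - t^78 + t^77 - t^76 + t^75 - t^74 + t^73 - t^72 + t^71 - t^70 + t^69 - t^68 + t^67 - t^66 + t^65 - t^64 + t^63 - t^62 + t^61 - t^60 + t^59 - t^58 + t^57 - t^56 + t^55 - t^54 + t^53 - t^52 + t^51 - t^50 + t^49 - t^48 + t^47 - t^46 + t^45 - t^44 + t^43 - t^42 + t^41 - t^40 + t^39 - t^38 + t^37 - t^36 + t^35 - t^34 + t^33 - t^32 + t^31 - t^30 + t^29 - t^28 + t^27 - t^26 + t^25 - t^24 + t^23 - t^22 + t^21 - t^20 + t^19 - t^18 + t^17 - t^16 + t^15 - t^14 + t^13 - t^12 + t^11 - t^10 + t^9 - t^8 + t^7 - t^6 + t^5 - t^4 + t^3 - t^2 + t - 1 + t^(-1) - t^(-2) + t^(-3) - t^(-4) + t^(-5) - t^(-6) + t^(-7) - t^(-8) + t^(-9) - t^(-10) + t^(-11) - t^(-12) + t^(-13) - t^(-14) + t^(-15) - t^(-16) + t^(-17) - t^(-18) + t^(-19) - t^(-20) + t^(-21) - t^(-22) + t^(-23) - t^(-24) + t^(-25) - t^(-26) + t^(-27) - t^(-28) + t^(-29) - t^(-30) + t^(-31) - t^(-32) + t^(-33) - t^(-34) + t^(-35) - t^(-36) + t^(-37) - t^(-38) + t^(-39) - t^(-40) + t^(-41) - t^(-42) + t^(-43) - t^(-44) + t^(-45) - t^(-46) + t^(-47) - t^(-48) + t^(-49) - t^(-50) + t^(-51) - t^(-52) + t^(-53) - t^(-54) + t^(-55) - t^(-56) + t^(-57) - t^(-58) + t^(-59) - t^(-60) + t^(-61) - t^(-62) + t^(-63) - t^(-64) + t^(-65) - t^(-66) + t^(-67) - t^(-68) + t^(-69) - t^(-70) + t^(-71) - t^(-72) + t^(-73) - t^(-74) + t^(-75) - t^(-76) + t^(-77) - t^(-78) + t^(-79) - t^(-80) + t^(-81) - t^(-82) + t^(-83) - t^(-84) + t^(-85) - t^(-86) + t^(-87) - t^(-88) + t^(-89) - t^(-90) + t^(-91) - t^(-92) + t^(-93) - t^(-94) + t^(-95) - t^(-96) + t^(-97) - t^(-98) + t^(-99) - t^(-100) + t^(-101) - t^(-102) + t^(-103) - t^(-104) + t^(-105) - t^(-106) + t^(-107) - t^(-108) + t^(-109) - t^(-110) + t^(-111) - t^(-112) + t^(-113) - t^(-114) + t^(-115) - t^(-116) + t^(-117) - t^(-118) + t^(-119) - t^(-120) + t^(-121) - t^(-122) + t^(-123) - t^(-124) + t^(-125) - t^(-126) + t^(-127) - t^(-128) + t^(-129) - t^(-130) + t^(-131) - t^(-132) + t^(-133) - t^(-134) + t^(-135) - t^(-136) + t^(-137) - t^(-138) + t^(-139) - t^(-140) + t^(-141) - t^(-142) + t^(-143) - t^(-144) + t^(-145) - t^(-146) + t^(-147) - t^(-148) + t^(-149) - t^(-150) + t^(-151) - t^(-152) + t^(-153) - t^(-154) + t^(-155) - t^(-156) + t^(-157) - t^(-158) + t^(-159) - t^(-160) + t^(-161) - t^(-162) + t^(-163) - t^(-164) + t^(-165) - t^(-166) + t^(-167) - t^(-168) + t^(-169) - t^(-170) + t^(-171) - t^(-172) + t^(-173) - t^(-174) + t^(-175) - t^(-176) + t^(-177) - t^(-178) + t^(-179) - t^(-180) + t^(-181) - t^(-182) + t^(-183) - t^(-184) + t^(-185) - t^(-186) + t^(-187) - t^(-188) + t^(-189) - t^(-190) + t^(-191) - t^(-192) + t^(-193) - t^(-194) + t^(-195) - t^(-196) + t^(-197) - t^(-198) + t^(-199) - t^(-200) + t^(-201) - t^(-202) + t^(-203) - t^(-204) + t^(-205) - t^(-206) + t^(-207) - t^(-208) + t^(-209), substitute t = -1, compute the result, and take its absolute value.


Step 1: The polynomial has 419 terms with alternating signs, exponents from 209 down to -209.
Step 2: Substitute t = -1. The i-th term has coefficient (-1)^i and exponent (m-i),
  so its value is (-1)^i * (-1)^(m-i) = (-1)^m = -1 for every i.
Step 3: All 419 terms equal -1, so Delta(-1) = 419 * (-1) = -419
Step 4: |Delta(-1)| = 419

419


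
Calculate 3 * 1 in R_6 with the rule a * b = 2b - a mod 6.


3 * 1 = 2*1 - 3 mod 6
= 2 - 3 mod 6
= -1 mod 6 = 5

5


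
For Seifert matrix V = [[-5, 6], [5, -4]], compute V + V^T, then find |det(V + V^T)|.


Step 1: Form V + V^T where V = [[-5, 6], [5, -4]]
  V^T = [[-5, 5], [6, -4]]
  V + V^T = [[-10, 11], [11, -8]]
Step 2: det(V + V^T) = (-10)*(-8) - 11*11
  = 80 - 121 = -41
Step 3: Knot determinant = |det(V + V^T)| = |-41| = 41

41


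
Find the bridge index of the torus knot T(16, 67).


The bridge number of T(p,q) is min(p,q).
min(16, 67) = 16

16


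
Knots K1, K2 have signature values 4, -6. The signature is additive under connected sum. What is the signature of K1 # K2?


The signature is additive under connected sum.
signature(K1 # K2) = (4) + (-6)
= -2

-2


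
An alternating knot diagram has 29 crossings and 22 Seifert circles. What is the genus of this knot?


For alternating knots, g = (c - s + 1)/2.
= (29 - 22 + 1)/2
= 8/2 = 4

4


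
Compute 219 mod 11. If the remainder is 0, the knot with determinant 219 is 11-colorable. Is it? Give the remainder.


Step 1: A knot is p-colorable if and only if p divides its determinant.
Step 2: Compute 219 mod 11.
219 = 19 * 11 + 10
Step 3: 219 mod 11 = 10
Step 4: The knot is 11-colorable: no

10


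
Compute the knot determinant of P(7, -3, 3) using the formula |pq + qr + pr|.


Step 1: Compute pq + qr + pr.
pq = 7*(-3) = -21
qr = (-3)*3 = -9
pr = 7*3 = 21
pq + qr + pr = -21 + (-9) + 21 = -9
Step 2: Take absolute value.
det(P(7,-3,3)) = |-9| = 9

9


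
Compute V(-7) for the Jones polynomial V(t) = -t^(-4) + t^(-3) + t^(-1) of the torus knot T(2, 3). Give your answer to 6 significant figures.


Substituting t = -7 into V(t) = -t^(-4) + t^(-3) + t^(-1):
  (-)t^(-4) = -0.000416493
  (+)t^(-3) = -0.00291545
  (+)t^(-1) = -0.142857
Sum = (-0.000416493) + (-0.00291545) + (-0.142857)
= -0.1461890879
Rounded to 6 significant figures: -0.146189

-0.146189


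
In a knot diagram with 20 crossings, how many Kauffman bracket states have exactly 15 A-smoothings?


We choose which 15 of 20 crossings get A-smoothings.
C(20, 15) = 20! / (15! * 5!)
= 15504

15504


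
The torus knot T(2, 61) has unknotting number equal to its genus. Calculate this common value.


For a torus knot T(p,q), both the unknotting number and genus equal (p-1)(q-1)/2.
= (2-1)(61-1)/2
= 1*60/2
= 60/2 = 30

30


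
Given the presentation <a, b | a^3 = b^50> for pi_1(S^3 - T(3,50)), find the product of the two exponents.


The relation is a^3 = b^50.
Product of exponents = 3 * 50
= 150

150


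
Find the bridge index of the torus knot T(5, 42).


The bridge number of T(p,q) is min(p,q).
min(5, 42) = 5

5


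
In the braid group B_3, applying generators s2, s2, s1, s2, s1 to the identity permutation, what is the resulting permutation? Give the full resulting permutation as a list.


Starting with identity [1, 2, 3].
Apply generators in sequence:
  After s2: [1, 3, 2]
  After s2: [1, 2, 3]
  After s1: [2, 1, 3]
  After s2: [2, 3, 1]
  After s1: [3, 2, 1]
Final permutation: [3, 2, 1]

[3, 2, 1]


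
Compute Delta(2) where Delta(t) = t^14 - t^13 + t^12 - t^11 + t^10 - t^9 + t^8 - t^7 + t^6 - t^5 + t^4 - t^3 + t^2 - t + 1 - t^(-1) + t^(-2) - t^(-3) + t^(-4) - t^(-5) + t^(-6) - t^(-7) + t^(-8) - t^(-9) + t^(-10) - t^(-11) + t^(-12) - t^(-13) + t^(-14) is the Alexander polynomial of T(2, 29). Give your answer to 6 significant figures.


Substituting t = 2 into Delta(t) = t^14 - t^13 + t^12 - t^11 + t^10 - t^9 + t^8 - t^7 + t^6 - t^5 + t^4 - t^3 + t^2 - t + 1 - t^(-1) + t^(-2) - t^(-3) + t^(-4) - t^(-5) + t^(-6) - t^(-7) + t^(-8) - t^(-9) + t^(-10) - t^(-11) + t^(-12) - t^(-13) + t^(-14):
Term values: (16384) + (-8192) + (4096) + (-2048) + (1024) + (-512) + (256) + (-128) + (64) + (-32) + (16) + (-8) + (4) + (-2) + (1) + (-0.5) + (0.25) + (-0.125) + (0.0625) + (-0.03125) + (0.015625) + (-0.0078125) + (0.00390625) + (-0.00195312) + (0.000976562) + (-0.000488281) + (0.000244141) + (-0.00012207) + (6.10352e-05)
Sum = 10922.66669
Rounded to 6 significant figures: 10922.7

10922.7


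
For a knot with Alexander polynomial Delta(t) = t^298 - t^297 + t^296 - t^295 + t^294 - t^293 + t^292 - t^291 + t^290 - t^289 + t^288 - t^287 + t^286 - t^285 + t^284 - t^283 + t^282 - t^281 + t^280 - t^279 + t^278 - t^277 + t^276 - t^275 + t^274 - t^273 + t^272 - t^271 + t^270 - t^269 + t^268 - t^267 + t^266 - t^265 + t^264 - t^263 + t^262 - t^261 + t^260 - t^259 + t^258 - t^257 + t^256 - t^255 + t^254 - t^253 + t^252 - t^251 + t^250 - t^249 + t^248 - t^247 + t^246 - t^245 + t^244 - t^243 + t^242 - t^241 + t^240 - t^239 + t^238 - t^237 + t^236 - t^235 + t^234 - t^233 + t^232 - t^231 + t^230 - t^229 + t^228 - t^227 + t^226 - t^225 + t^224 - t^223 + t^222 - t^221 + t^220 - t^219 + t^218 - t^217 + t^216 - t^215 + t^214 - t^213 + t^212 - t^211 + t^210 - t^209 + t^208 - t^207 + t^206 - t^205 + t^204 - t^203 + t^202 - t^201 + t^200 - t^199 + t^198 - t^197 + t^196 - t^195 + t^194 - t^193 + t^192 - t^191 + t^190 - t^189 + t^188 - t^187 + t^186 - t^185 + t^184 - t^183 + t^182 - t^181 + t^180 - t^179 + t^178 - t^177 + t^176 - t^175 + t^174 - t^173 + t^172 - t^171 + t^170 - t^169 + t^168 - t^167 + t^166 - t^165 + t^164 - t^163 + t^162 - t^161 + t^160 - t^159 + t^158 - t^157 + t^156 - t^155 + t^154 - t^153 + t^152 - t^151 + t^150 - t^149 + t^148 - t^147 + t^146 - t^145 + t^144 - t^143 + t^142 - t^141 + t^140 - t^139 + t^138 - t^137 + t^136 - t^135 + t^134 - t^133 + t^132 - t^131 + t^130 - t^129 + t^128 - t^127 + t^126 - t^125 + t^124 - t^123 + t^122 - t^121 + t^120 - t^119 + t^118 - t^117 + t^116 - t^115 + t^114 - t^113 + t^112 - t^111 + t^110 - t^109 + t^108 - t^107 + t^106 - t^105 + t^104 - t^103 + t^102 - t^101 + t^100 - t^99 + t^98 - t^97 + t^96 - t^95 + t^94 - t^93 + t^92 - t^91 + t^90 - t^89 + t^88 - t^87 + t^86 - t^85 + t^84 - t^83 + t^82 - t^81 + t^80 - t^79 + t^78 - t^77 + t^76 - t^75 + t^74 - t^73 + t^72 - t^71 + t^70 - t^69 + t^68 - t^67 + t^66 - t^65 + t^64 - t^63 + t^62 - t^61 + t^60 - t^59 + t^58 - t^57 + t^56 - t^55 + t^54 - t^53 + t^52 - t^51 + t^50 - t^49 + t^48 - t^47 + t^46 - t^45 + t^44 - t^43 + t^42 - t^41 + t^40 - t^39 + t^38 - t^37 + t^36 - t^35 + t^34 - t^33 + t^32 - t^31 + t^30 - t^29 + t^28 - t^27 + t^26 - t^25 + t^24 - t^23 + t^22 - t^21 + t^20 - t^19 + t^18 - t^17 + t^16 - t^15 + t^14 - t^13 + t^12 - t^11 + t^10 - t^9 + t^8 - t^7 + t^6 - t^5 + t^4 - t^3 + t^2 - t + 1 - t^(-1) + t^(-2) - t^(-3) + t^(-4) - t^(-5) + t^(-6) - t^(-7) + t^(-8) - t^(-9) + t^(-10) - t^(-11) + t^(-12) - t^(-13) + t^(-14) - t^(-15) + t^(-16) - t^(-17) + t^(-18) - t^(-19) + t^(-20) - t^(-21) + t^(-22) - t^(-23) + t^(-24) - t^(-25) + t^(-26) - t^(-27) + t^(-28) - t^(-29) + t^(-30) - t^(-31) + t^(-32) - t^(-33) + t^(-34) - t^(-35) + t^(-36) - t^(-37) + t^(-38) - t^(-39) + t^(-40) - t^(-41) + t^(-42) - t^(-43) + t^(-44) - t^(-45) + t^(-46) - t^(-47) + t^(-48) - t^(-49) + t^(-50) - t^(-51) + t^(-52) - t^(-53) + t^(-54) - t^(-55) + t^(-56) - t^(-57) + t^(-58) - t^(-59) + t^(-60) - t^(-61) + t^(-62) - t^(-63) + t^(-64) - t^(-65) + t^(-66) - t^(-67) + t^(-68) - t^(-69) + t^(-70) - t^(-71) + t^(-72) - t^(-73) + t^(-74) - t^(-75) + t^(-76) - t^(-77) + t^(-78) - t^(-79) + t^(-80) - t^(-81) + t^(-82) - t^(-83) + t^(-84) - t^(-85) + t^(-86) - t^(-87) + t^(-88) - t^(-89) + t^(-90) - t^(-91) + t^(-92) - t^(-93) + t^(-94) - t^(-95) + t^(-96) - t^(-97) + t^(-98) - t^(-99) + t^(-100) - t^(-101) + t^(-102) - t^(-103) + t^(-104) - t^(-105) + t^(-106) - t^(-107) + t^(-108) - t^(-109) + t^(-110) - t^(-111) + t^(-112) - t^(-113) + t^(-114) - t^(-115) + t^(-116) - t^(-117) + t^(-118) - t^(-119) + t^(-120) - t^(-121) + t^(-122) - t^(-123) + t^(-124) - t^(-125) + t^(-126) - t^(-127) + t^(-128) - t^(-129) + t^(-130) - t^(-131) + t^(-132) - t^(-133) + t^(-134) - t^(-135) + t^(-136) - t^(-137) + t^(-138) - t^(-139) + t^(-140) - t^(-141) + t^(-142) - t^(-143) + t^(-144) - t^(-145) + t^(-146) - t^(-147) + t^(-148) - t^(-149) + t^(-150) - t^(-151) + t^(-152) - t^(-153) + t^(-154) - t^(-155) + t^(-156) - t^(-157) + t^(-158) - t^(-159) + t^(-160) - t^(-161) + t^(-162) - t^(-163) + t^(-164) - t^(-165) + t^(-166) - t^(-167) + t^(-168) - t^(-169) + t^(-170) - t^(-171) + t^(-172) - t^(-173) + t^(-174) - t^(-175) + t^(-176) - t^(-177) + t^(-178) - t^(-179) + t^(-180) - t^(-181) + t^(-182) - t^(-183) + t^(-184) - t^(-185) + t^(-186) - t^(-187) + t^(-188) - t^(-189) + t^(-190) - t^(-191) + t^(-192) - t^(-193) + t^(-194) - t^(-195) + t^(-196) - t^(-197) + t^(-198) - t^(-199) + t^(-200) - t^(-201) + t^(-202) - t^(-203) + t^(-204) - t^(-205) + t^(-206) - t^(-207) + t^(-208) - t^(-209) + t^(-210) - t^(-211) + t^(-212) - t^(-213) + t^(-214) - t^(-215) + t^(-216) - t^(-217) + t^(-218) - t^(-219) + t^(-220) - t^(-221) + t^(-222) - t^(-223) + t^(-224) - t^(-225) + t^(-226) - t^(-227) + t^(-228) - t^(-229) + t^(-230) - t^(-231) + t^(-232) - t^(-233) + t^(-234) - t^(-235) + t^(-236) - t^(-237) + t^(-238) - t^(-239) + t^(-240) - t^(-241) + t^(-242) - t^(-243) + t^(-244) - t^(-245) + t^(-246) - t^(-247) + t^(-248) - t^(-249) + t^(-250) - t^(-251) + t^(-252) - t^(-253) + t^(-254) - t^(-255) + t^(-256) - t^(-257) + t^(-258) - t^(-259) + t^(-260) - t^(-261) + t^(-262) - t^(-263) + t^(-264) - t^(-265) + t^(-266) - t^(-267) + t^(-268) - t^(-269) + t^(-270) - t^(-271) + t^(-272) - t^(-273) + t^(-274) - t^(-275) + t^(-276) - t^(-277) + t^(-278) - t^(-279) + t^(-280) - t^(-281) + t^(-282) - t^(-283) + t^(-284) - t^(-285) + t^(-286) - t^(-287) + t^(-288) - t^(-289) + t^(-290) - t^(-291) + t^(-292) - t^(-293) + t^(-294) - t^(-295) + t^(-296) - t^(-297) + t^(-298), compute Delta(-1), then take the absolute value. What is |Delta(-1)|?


Step 1: The polynomial has 597 terms with alternating signs, exponents from 298 down to -298.
Step 2: Substitute t = -1. The i-th term has coefficient (-1)^i and exponent (m-i),
  so its value is (-1)^i * (-1)^(m-i) = (-1)^m = 1 for every i.
Step 3: All 597 terms equal 1, so Delta(-1) = 597 * (1) = 597
Step 4: |Delta(-1)| = 597

597


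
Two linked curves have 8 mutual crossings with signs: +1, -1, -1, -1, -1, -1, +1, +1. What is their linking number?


Step 1: Count positive crossings: 3
Step 2: Count negative crossings: 5
Step 3: Sum of signs = 3 - 5 = -2
Step 4: Linking number = sum/2 = -2/2 = -1

-1


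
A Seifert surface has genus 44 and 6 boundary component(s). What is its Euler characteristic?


chi = 2 - 2g - b
= 2 - 2*44 - 6
= 2 - 88 - 6 = -92

-92


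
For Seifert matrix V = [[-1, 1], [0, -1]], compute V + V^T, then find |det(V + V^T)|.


Step 1: Form V + V^T where V = [[-1, 1], [0, -1]]
  V^T = [[-1, 0], [1, -1]]
  V + V^T = [[-2, 1], [1, -2]]
Step 2: det(V + V^T) = (-2)*(-2) - 1*1
  = 4 - 1 = 3
Step 3: Knot determinant = |det(V + V^T)| = |3| = 3

3


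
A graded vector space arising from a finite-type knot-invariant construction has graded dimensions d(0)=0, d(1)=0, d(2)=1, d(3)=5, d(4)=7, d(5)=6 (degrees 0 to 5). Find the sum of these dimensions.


Total dimension = d(0) + d(1) + ... + d(5)
= 0 + 0 + 1 + 5 + 7 + 6
= 19

19


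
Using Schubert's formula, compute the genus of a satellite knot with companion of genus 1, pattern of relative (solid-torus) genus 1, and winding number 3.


Schubert: g(satellite) = g_rel(pattern) + |winding| * g(companion),
where g_rel(pattern) is the genus of the pattern relative to the solid torus.
= 1 + 3 * 1
= 1 + 3 = 4

4
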